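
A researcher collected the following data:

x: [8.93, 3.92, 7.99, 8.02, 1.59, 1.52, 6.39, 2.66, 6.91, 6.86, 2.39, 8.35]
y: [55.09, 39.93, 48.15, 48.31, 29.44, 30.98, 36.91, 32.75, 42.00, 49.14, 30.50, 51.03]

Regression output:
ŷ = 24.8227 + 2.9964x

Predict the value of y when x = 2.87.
ŷ = 33.4224

Plug x = 2.87 into the fitted line:

ŷ = 24.8227 + 2.9964 × 2.87
ŷ = 24.8227 + 8.5997
ŷ = 33.4224

This is a point prediction; actual observations scatter around it by roughly the residual standard deviation.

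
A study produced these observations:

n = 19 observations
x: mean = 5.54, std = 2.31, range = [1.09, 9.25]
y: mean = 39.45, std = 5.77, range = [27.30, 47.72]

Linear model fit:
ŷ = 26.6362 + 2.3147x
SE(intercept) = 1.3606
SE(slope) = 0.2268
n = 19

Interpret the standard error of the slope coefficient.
SE(β̂₁) = 0.2268 is the estimated standard deviation of the slope estimate across repeated samples; relative to β̂₁ = 2.3147 that is 9.8%, a precise estimate.

SE(β̂₁) = s / √Sxx, where s is the residual standard deviation and Sxx = Σ(x − x̄)². It is the yardstick for how far β̂₁ = 2.3147 could plausibly be from the true slope.

Relative precision:
- SE / |β̂₁| = 0.2268 / 2.3147 = 9.8%
- Rule of thumb (under 20%: precise; 20% to under 50%: moderately precise; 50% or more: imprecise) → precise

Rough 95% range (±2 SE): 2.3147 ± 0.4536 → (1.8611, 2.7683).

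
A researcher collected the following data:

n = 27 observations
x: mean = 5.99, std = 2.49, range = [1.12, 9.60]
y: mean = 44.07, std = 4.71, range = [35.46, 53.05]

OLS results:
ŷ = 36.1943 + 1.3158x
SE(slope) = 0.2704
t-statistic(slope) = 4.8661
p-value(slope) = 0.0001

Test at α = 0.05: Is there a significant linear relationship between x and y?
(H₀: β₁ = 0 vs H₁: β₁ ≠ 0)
Since p-value = 0.0001 < α = 0.05, reject H₀ — the slope is significantly different from 0.

Hypothesis test for the slope coefficient:

H₀: β₁ = 0 (no linear relationship)
H₁: β₁ ≠ 0 (linear relationship exists)

Test statistic: t = β̂₁ / SE(β̂₁) = 1.3158 / 0.2704 = 4.8661

The p-value (0.0001) is the probability, under H₀, of a t-statistic at least as extreme as |t| = 4.8661 (two-sided, df = n − 2 = 25).

Decision rule: reject H₀ if p-value < α.
p-value = 0.0001 < α = 0.05 → reject H₀.

There is sufficient evidence at the 5% significance level to conclude that a linear relationship exists between x and y.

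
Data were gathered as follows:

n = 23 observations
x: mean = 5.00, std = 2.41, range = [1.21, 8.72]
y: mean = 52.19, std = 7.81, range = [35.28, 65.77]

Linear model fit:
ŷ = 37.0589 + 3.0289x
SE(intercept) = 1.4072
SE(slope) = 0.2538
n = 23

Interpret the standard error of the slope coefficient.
SE(slope) = 0.2538 measures the uncertainty in the estimated slope. The coefficient is estimated precisely (SE/|β̂₁| = 8.4%).

What SE measures:
- The standard error quantifies the sampling variability of the coefficient estimate
- It is the estimated standard deviation of β̂₁ across hypothetical repeated samples of the same size
- Smaller SE → more precise estimate

Relative precision:
- SE / |β̂₁| = 0.2538 / 3.0289 = 8.4%
- Rule of thumb (under 20%: precise; 20% to under 50%: moderately precise; 50% or more: imprecise) → precise

Link to interval estimation: a confidence interval for β₁ is β̂₁ ± t* × 0.2538, so SE sets the half-width per unit of t*.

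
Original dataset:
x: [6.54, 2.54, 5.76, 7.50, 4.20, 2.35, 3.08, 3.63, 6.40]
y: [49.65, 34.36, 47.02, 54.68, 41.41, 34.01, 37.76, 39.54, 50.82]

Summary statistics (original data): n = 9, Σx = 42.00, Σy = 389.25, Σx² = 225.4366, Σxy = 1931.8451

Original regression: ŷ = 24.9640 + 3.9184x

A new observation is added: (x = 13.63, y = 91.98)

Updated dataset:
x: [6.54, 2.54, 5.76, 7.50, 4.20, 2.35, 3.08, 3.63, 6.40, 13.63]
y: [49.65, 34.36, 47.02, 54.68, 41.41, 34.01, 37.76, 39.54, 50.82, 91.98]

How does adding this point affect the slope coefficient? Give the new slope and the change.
Adding the point moves β₁ from 3.9184 to 4.9974, i.e. it increases by 1.0790 (+27.5%).

The new point has HIGH LEVERAGE: x = 13.63 is far from the original mean x̄ = 42.00/9 ≈ 4.67 (original range [2.35, 7.50]).

Step 1: Update the sums with the new point (n goes from 9 to 10)
Σx  = 42.00 + 13.63 = 55.63
Σy  = 389.25 + 91.98 = 481.23
Σx² = 225.4366 + 13.63² = 225.4366 + 185.7769 = 411.2135
Σxy = 1931.8451 + 13.63×91.98 = 1931.8451 + 1253.6874 = 3185.5325

Step 2: Recompute the slope with b₁ = (nΣxy − ΣxΣy) / (nΣx² − (Σx)²)
Numerator   = 10×3185.5325 − 55.63×481.23 = 31855.3250 − 26770.8249 = 5084.5001
Denominator = 10×411.2135 − 55.63² = 4112.1350 − 3094.6969 = 1017.4381
b₁(new) = 5084.5001 / 1017.4381 = 4.9974

(Same formula on the original sums: (9×1931.8451 − 42.00×389.25) / (9×225.4366 − 42.00²) = 1038.1059 / 264.9294 = 3.9184, matching the given fit.)

Step 3: Change in slope
Δβ₁ = 4.9974 − 3.9184 = +1.0790
Relative change = +1.0790 / 3.9184 × 100% = +27.5%
→ the slope increases when the point is added.

A high-leverage point only changes the slope if it is off the original line; here y = 91.98 is above the original trend, so the slope increases.
In practice: check such a point for data-entry or measurement error; refit with and without it and report both if conclusions differ.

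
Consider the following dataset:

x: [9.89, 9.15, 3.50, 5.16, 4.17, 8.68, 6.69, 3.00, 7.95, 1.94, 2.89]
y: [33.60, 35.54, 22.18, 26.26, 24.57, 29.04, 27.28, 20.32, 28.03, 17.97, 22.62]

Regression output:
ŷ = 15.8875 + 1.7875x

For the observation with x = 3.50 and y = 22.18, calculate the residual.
Residual = 0.0362

The residual is the difference between the actual value and the predicted value:

Residual = y - ŷ

Step 1: Calculate predicted value
ŷ = 15.8875 + 1.7875 × 3.50
ŷ = 22.1438

Step 2: Calculate residual
Residual = 22.18 - 22.1438
Residual = 0.0362

Sign check: y > ŷ, so the point is above the line and the fit underestimates here.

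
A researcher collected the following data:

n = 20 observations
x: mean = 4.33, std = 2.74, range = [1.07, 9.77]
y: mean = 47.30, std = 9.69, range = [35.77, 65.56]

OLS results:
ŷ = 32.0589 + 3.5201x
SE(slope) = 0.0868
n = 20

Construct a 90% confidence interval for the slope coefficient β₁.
The 90% CI for β₁ is (3.3696, 3.6706)

Confidence interval for the slope:

The 90% CI for β₁ is: β̂₁ ± t*(α/2, n-2) × SE(β̂₁)

Step 1: Find critical t-value
- Confidence level = 0.9
- Degrees of freedom = n - 2 = 20 - 2 = 18
- t*(α/2, 18) = 1.7341

Step 2: Calculate margin of error
Margin = 1.7341 × 0.0868 = 0.1505

Step 3: Construct interval
CI = 3.5201 ± 0.1505
CI = (3.3696, 3.6706)

Interpretation: each one-unit increase in x is associated with a change in mean y of between 3.3696 and 3.6706, with 90% confidence.
Since 0 is outside the interval, a two-sided test at α = 0.10 would reject H₀: β₁ = 0.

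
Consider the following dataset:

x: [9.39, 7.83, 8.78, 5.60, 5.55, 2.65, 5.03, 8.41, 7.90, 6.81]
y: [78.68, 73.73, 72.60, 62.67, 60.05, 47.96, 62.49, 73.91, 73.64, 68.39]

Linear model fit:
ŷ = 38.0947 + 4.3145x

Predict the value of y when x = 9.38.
ŷ = 78.5647

To predict y for x = 9.38, substitute into the regression equation:

ŷ = 38.0947 + 4.3145 × 9.38
ŷ = 38.0947 + 40.4700
ŷ = 78.5647

This is the fitted mean response at that x — an individual observation would come with a wider prediction interval.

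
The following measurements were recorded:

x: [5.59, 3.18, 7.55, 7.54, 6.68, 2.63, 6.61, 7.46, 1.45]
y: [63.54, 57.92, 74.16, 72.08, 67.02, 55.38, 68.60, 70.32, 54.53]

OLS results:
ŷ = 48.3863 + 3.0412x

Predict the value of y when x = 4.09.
ŷ = 60.8248

To predict y for x = 4.09, substitute into the regression equation:

ŷ = 48.3863 + 3.0412 × 4.09
ŷ = 48.3863 + 12.4385
ŷ = 60.8248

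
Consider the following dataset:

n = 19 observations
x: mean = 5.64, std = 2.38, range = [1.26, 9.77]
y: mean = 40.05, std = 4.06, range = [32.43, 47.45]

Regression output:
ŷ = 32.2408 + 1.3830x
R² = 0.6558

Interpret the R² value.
R² = 0.6558 means 65.58% of the variation in y is explained by the linear relationship with x. This indicates a moderate fit.

R² = 1 − SS_res/SS_tot compares the residual scatter to the total scatter of y about its mean.

Here R² = 0.6558:
- Explained: 65.58% of the variation in y
- Unexplained (residual): 100% − 65.58% = 34.42%
- Rule of thumb (below 0.3 weak; 0.3 to below 0.7 moderate; 0.7 and above strong) → moderate

Note: R² says nothing about causation, and a high R² does not by itself mean the linear form is appropriate — check the residuals.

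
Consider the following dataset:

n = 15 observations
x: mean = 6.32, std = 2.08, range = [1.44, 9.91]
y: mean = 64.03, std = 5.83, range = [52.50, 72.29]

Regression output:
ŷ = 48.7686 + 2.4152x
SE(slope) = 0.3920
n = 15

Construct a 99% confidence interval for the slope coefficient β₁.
The 99% CI for β₁ is (1.2344, 3.5960)

Confidence interval for the slope:

The 99% CI for β₁ is: β̂₁ ± t*(α/2, n-2) × SE(β̂₁)

Step 1: Find critical t-value
- Confidence level = 0.99
- Degrees of freedom = n - 2 = 15 - 2 = 13
- t*(α/2, 13) = 3.0123

Step 2: Calculate margin of error
Margin = 3.0123 × 0.3920 = 1.1808

Step 3: Construct interval
CI = 2.4152 ± 1.1808
CI = (1.2344, 3.5960)

Interpretation: each one-unit increase in x is associated with a change in mean y of between 1.2344 and 3.5960, with 99% confidence.
Both endpoints are positive, so the data support a genuinely positive slope at this confidence level.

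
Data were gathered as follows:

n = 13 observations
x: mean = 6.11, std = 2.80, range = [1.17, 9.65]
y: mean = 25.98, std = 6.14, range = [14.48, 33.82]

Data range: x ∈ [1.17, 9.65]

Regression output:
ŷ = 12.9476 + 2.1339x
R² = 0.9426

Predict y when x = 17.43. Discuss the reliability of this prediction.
The equation gives ŷ = 50.1415; however x = 17.43 is 7.78 units above the observed range, so this extrapolated value should not be trusted.

Prediction calculation:
ŷ = 12.9476 + 2.1339 × 17.43
ŷ = 50.1415

Reliability:
- Data range: x ∈ [1.17, 9.65]
- Prediction point: x = 17.43 is 7.78 units above the observed range → this is EXTRAPOLATION, not interpolation

Why that matters here:
- There are no observations near this x to validate the fitted line there
- The standard error of prediction grows with (x − x̄)², and x = 17.43 is far from x̄ = 6.11

A defensible statement: 'if the linear trend continued to x = 17.43, y would be about 50.1415' — the premise is untested.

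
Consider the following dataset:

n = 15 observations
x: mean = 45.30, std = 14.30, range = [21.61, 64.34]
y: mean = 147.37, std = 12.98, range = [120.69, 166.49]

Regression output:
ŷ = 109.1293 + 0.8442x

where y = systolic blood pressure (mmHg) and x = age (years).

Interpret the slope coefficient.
On average, blood pressure is about 0.8442 mmHg higher for every extra year of age.

The slope coefficient β₁ = 0.8442 represents the marginal effect of age on blood pressure.

Interpretation:
- Age up by 1 year → predicted blood pressure increases by 0.8442 mmHg
- The effect is assumed constant over the observed range of x (linearity)

The intercept β₀ = 109.1293 is the predicted blood pressure when age = 0; since the smallest observed x is 21.61, this is an extrapolation and mainly anchors the line.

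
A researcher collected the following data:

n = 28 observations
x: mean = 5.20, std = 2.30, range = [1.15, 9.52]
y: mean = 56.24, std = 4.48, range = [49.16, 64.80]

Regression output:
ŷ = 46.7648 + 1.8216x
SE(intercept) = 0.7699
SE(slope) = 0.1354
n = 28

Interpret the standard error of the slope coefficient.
SE(slope) = 0.1354 measures the uncertainty in the estimated slope. The coefficient is estimated precisely (SE/|β̂₁| = 7.4%).

What SE measures:
- The standard error quantifies the sampling variability of the coefficient estimate
- It is the estimated standard deviation of β̂₁ across hypothetical repeated samples of the same size
- Smaller SE → more precise estimate

Relative precision:
- SE / |β̂₁| = 0.1354 / 1.8216 = 7.4%
- Rule of thumb (under 20%: precise; 20% to under 50%: moderately precise; 50% or more: imprecise) → precise

Link to the t-test: t = β̂₁ / SE(β̂₁) = 1.8216 / 0.1354 = 13.4535, the statistic for H₀: β₁ = 0.

What drives SE(β̂₁): larger n (here n = 28) → smaller SE.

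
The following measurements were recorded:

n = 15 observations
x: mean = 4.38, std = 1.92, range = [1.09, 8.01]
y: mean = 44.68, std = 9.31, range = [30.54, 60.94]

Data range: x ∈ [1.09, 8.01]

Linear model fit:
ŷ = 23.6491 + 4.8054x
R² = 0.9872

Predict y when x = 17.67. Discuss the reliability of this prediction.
The equation gives ŷ = 108.5605; however x = 17.67 is 9.66 units above the observed range, so this extrapolated value should not be trusted.

Prediction calculation:
ŷ = 23.6491 + 4.8054 × 17.67
ŷ = 108.5605

Reliability:
- Data range: x ∈ [1.09, 8.01]
- Prediction point: x = 17.67 is 9.66 units above the observed range → this is EXTRAPOLATION, not interpolation

Why that matters here:
- The linear relationship may not hold outside the observed range
- R² describes fit only over the sampled x values; it says nothing about behaviour beyond them

Report the number if required, but flag clearly that it is an extrapolation.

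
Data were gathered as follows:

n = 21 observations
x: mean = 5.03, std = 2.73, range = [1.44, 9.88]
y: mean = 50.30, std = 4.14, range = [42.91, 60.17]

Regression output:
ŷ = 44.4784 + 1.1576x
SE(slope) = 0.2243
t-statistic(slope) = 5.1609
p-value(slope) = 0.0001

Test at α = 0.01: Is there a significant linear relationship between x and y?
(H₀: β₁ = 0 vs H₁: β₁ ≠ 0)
Reject H₀: p-value = 0.0001 < α = 0.01. The linear relationship is significant at the 1% level.

Hypothesis test for the slope coefficient:

H₀: β₁ = 0 (no linear relationship)
H₁: β₁ ≠ 0 (linear relationship exists)

Test statistic: t = β̂₁ / SE(β̂₁) = 1.1576 / 0.2243 = 5.1609

p = 0.0001: how often a slope estimate this far from 0 (in SE units) would arise by chance if β₁ were truly 0.

Decision rule: reject H₀ if p-value < α.
p-value = 0.0001 < α = 0.01 → reject H₀.

Conclusion: the linear association between x and y is significant at the 1% level.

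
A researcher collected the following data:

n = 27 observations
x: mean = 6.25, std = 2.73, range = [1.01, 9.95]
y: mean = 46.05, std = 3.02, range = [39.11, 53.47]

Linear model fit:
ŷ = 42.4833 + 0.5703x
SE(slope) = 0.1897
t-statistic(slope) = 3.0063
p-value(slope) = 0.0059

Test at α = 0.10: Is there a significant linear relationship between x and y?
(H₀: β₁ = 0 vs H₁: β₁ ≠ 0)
Reject H₀: p-value = 0.0059 < α = 0.10. The linear relationship is significant at the 10% level.

Hypothesis test for the slope coefficient:

H₀: β₁ = 0 (no linear relationship)
H₁: β₁ ≠ 0 (linear relationship exists)

Test statistic: t = β̂₁ / SE(β̂₁) = 0.5703 / 0.1897 = 3.0063

The p-value (0.0059) is the probability, under H₀, of a t-statistic at least as extreme as |t| = 3.0063 (two-sided, df = n − 2 = 25).

Decision rule: reject H₀ if p-value < α.
p-value = 0.0059 < α = 0.10 → reject H₀.

There is sufficient evidence at the 10% significance level to conclude that a linear relationship exists between x and y.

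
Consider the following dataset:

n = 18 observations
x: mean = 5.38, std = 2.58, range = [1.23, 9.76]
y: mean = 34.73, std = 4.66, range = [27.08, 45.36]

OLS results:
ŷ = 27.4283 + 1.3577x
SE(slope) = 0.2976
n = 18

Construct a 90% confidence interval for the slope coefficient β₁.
The 90% CI for β₁ is (0.8381, 1.8773)

Confidence interval for the slope:

The 90% CI for β₁ is: β̂₁ ± t*(α/2, n-2) × SE(β̂₁)

Step 1: Find critical t-value
- Confidence level = 0.9
- Degrees of freedom = n - 2 = 18 - 2 = 16
- t*(α/2, 16) = 1.7459

Step 2: Calculate margin of error
Margin = 1.7459 × 0.2976 = 0.5196

Step 3: Construct interval
CI = 1.3577 ± 0.5196
CI = (0.8381, 1.8773)

Interpretation: intervals built this way capture the true β₁ in 90% of repeated samples; here the plausible range for the per-unit effect of x on y is 0.8381 to 1.8773.
The interval does not include 0, suggesting a significant linear relationship.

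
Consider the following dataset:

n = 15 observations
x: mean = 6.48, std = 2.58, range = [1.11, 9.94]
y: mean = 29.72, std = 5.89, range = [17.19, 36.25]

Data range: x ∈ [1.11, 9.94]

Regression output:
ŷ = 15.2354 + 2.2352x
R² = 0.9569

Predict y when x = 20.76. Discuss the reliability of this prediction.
ŷ = 61.6382 (extrapolation — x = 20.76 lies outside [1.11, 9.94], so reliability is low).

Prediction calculation:
ŷ = 15.2354 + 2.2352 × 20.76
ŷ = 61.6382

Reliability:
- Data range: x ∈ [1.11, 9.94]
- Prediction point: x = 20.76 is 10.82 units above the observed range → this is EXTRAPOLATION, not interpolation

Why that matters here:
- The linear relationship may not hold outside the observed range
- There are no observations near this x to validate the fitted line there
- R² describes fit only over the sampled x values; it says nothing about behaviour beyond them

A defensible statement: 'if the linear trend continued to x = 20.76, y would be about 61.6382' — the premise is untested.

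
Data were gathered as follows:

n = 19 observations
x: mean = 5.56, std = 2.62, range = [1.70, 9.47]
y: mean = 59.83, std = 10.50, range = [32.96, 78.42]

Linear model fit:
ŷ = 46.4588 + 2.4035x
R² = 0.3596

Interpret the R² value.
The model explains 35.96% of the variance in y (R² = 0.3596), leaving 64.04% unexplained; the fit is moderate.

R² = 1 − SS_res/SS_tot compares the residual scatter to the total scatter of y about its mean.

Here R² = 0.3596:
- Explained: 35.96% of the variation in y
- Unexplained (residual): 100% − 35.96% = 64.04%
- Rule of thumb (below 0.3 weak; 0.3 to below 0.7 moderate; 0.7 and above strong) → moderate

Note: R² says nothing about causation, and a high R² does not by itself mean the linear form is appropriate — check the residuals.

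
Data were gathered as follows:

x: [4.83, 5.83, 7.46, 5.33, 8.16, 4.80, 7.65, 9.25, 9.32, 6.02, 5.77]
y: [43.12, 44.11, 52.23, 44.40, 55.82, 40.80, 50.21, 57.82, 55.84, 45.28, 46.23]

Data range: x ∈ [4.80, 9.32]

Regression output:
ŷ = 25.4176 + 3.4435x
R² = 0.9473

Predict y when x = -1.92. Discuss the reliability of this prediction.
ŷ = 18.8061 (extrapolation — x = -1.92 lies outside [4.80, 9.32], so reliability is low).

Prediction calculation:
ŷ = 25.4176 + 3.4435 × (-1.92)
ŷ = 18.8061

Reliability:
- Data range: x ∈ [4.80, 9.32]
- Prediction point: x = -1.92 is 6.72 units below the observed range → this is EXTRAPOLATION, not interpolation

Why that matters here:
- R² describes fit only over the sampled x values; it says nothing about behaviour beyond them
- There are no observations near this x to validate the fitted line there

Report the number if required, but flag clearly that it is an extrapolation.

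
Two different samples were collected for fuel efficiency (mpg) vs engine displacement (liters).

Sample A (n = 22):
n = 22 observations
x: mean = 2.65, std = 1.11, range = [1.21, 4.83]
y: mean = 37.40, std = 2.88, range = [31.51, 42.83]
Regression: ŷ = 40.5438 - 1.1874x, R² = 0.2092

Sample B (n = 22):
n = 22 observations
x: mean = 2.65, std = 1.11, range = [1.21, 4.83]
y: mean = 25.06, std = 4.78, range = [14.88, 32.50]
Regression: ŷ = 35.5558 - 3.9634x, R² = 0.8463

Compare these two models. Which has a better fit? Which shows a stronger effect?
Model B has the better fit (R² = 0.8463 vs 0.2092). Model B shows the stronger effect (|β₁| = 3.9634 vs 1.1874).

Model Comparison:

Fit — compare R²:
- Model A: R² = 0.2092 → 20.92% of variance in fuel efficiency explained
- Model B: R² = 0.8463 → 84.63% of variance in fuel efficiency explained
- 0.8463 > 0.2092 → Model B has the better fit

Which has the larger per-liter effect? (|β₁|)
- Model A: β₁ = -1.1874 → predicted fuel efficiency falls 1.1874 mpg per additional liter of engine displacement
- Model B: β₁ = -3.9634 → predicted fuel efficiency falls 3.9634 mpg per additional liter of engine displacement
- |-1.1874| < |-3.9634| → Model B shows the stronger marginal effect

Notes:
- R² measures how tightly points cluster around the line; β₁ measures how steep the line is — they answer different questions.
- The two samples could reflect different populations, time periods, or measurement quality.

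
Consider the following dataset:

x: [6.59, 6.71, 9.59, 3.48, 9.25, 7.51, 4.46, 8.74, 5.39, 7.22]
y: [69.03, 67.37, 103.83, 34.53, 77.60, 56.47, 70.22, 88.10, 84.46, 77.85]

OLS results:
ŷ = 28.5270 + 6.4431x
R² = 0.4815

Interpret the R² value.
About 48.15% of the variability in y is accounted for by the regression on x (R² = 0.4815) — a moderate linear fit.

R² (coefficient of determination) measures the proportion of variance in y explained by the regression model.

Here R² = 0.4815:
- Explained: 48.15% of the variation in y
- Unexplained (residual): 100% − 48.15% = 51.85%
- Rule of thumb (below 0.3 weak; 0.3 to below 0.7 moderate; 0.7 and above strong) → moderate

Calculation: R² = 1 − (SS_res / SS_tot), where SS_res is the sum of squared residuals and SS_tot the total sum of squares.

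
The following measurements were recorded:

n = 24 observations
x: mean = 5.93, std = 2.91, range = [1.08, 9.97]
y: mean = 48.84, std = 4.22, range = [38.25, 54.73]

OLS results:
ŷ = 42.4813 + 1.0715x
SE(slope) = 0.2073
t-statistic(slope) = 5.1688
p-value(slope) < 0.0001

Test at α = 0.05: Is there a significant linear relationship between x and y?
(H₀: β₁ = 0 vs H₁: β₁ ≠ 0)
Reject H₀: p-value < 0.0001 < α = 0.05. The linear relationship is significant at the 5% level.

Hypothesis test for the slope coefficient:

H₀: β₁ = 0 (no linear relationship)
H₁: β₁ ≠ 0 (linear relationship exists)

Test statistic: t = β̂₁ / SE(β̂₁) = 1.0715 / 0.2073 = 5.1688

p < 0.0001: how often a slope estimate this far from 0 (in SE units) would arise by chance if β₁ were truly 0.

Decision rule: reject H₀ if p-value < α.
p-value < 0.0001 < α = 0.05 → reject H₀.

Conclusion: the linear association between x and y is significant at the 5% level.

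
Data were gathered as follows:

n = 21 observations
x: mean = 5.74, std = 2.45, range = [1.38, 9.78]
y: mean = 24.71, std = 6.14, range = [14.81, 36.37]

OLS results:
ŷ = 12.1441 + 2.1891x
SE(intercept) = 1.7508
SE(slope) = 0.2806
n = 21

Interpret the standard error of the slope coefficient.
SE(slope) = 0.2806 measures the uncertainty in the estimated slope. The coefficient is estimated precisely (SE/|β̂₁| = 12.8%).

What SE measures:
- The standard error quantifies the sampling variability of the coefficient estimate
- It is the estimated standard deviation of β̂₁ across hypothetical repeated samples of the same size
- Smaller SE → more precise estimate

Relative precision:
- SE / |β̂₁| = 0.2806 / 2.1891 = 12.8%
- Rule of thumb (under 20%: precise; 20% to under 50%: moderately precise; 50% or more: imprecise) → precise

Rough 95% range (±2 SE): 2.1891 ± 0.5612 → (1.6279, 2.7503).

What drives SE(β̂₁): wider spread of x values → smaller SE; more residual scatter → larger SE.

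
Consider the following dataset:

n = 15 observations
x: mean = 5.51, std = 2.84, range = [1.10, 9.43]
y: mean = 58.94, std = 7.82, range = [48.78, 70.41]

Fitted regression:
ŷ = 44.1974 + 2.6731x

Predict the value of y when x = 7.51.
ŷ = 64.2724

To predict y for x = 7.51, substitute into the regression equation:

ŷ = 44.1974 + 2.6731 × 7.51
ŷ = 44.1974 + 20.0750
ŷ = 64.2724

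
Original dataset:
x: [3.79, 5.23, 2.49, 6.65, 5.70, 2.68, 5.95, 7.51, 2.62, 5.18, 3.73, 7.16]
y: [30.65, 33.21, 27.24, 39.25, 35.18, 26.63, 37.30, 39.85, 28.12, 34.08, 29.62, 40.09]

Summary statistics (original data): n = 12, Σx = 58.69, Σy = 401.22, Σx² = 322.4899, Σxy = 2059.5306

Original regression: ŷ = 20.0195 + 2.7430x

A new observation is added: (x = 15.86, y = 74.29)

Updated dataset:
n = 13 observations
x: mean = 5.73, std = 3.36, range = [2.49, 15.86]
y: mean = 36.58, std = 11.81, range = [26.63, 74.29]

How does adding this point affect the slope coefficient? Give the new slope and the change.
New slope β₁ = 3.4871 versus 2.7430 before: a change of +0.7441 (+27.1%).

The new point has HIGH LEVERAGE: x = 15.86 is far from the original mean x̄ = 58.69/12 ≈ 4.89 (original range [2.49, 7.51]).

Step 1: Update the sums with the new point (n goes from 12 to 13)
Σx  = 58.69 + 15.86 = 74.55
Σy  = 401.22 + 74.29 = 475.51
Σx² = 322.4899 + 15.86² = 322.4899 + 251.5396 = 574.0295
Σxy = 2059.5306 + 15.86×74.29 = 2059.5306 + 1178.2394 = 3237.7700

Step 2: Recompute the slope with b₁ = (nΣxy − ΣxΣy) / (nΣx² − (Σx)²)
Numerator   = 13×3237.7700 − 74.55×475.51 = 42091.0100 − 35449.2705 = 6641.7395
Denominator = 13×574.0295 − 74.55² = 7462.3835 − 5557.7025 = 1904.6810
b₁(new) = 6641.7395 / 1904.6810 = 3.4871

(Same formula on the original sums: (12×2059.5306 − 58.69×401.22) / (12×322.4899 − 58.69²) = 1166.7654 / 425.3627 = 2.7430, matching the given fit.)

Step 3: Change in slope
Δβ₁ = 3.4871 − 2.7430 = +0.7441
Relative change = +0.7441 / 2.7430 × 100% = +27.1%
→ the slope increases when the point is added.

A high-leverage point only changes the slope if it is off the original line; here y = 74.29 is above the original trend, so the slope increases.
In practice: refit with and without it and report both if conclusions differ.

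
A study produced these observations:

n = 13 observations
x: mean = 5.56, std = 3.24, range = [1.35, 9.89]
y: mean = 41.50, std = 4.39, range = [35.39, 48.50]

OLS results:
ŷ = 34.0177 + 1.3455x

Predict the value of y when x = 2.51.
ŷ = 37.3949

To predict y for x = 2.51, substitute into the regression equation:

ŷ = 34.0177 + 1.3455 × 2.51
ŷ = 34.0177 + 3.3772
ŷ = 37.3949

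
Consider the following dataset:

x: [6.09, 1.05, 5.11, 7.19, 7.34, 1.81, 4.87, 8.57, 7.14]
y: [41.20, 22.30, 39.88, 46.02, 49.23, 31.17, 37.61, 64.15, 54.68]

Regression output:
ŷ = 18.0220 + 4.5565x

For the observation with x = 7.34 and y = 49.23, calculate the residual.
Residual = -2.2367

The residual is the difference between the actual value and the predicted value:

Residual = y - ŷ

Step 1: Calculate predicted value
ŷ = 18.0220 + 4.5565 × 7.34
ŷ = 51.4667

Step 2: Calculate residual
Residual = 49.23 - 51.4667
Residual = -2.2367

The residual is negative, so the observed y = 49.23 sits below the regression line (the line overestimates it by 2.2367).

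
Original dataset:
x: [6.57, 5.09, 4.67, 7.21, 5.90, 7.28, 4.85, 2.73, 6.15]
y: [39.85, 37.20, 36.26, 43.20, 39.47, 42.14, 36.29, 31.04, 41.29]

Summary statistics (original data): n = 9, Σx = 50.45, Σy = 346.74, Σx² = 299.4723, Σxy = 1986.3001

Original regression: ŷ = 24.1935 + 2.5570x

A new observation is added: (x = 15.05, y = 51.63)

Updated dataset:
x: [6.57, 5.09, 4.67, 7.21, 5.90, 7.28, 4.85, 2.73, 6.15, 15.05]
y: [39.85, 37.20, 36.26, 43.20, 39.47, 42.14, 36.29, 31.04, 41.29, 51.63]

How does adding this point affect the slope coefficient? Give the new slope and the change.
The slope changes from 2.5570 to 1.5885 (change of -0.9685, or -37.9%).

x = 15.05 lies well outside the original x-range [2.73, 7.28] (x̄ ≈ 5.61), so this observation has high leverage and can move the slope substantially.

Step 1: Update the sums with the new point (n goes from 9 to 10)
Σx  = 50.45 + 15.05 = 65.50
Σy  = 346.74 + 51.63 = 398.37
Σx² = 299.4723 + 15.05² = 299.4723 + 226.5025 = 525.9748
Σxy = 1986.3001 + 15.05×51.63 = 1986.3001 + 777.0315 = 2763.3316

Step 2: Recompute the slope with b₁ = (nΣxy − ΣxΣy) / (nΣx² − (Σx)²)
Numerator   = 10×2763.3316 − 65.50×398.37 = 27633.3160 − 26093.2350 = 1540.0810
Denominator = 10×525.9748 − 65.50² = 5259.7480 − 4290.2500 = 969.4980
b₁(new) = 1540.0810 / 969.4980 = 1.5885

(Same formula on the original sums: (9×1986.3001 − 50.45×346.74) / (9×299.4723 − 50.45²) = 383.6679 / 150.0482 = 2.5570, matching the given fit.)

Step 3: Change in slope
Δβ₁ = 1.5885 − 2.5570 = -0.9685
Relative change = -0.9685 / 2.5570 × 100% = -37.9%
→ the slope decreases when the point is added.

Because the point sits below the extension of the original line at a high-leverage x, it tilts the fit down.
In practice: refit with and without it and report both if conclusions differ; examine leverage (hᵢ) and Cook's distance rather than deleting it automatically.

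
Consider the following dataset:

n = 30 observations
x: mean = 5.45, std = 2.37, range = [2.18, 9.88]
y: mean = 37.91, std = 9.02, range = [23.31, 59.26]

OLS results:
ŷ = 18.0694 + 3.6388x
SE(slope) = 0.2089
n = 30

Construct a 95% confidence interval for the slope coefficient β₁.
The 95% CI for β₁ is (3.2109, 4.0667)

Confidence interval for the slope:

The 95% CI for β₁ is: β̂₁ ± t*(α/2, n-2) × SE(β̂₁)

Step 1: Find critical t-value
- Confidence level = 0.95
- Degrees of freedom = n - 2 = 30 - 2 = 28
- t*(α/2, 28) = 2.0484

Step 2: Calculate margin of error
Margin = 2.0484 × 0.2089 = 0.4279

Step 3: Construct interval
CI = 3.6388 ± 0.4279
CI = (3.2109, 4.0667)

Interpretation: each one-unit increase in x is associated with a change in mean y of between 3.2109 and 4.0667, with 95% confidence.
Since 0 is outside the interval, a two-sided test at α = 0.05 would reject H₀: β₁ = 0.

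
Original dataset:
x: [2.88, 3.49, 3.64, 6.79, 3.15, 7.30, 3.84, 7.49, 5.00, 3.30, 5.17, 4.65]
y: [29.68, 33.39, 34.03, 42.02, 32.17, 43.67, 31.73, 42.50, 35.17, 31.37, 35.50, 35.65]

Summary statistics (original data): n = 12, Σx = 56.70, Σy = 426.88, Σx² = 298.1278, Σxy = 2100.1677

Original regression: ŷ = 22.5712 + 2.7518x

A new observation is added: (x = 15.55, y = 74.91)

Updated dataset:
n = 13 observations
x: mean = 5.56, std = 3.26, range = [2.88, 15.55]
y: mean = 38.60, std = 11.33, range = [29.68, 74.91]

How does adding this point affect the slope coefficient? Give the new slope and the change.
Adding the point moves β₁ from 2.7518 to 3.4412, i.e. it increases by 0.6894 (+25.1%).

x = 15.55 lies well outside the original x-range [2.88, 7.49] (x̄ ≈ 4.73), so this observation has high leverage and can move the slope substantially.

Step 1: Update the sums with the new point (n goes from 12 to 13)
Σx  = 56.70 + 15.55 = 72.25
Σy  = 426.88 + 74.91 = 501.79
Σx² = 298.1278 + 15.55² = 298.1278 + 241.8025 = 539.9303
Σxy = 2100.1677 + 15.55×74.91 = 2100.1677 + 1164.8505 = 3265.0182

Step 2: Recompute the slope with b₁ = (nΣxy − ΣxΣy) / (nΣx² − (Σx)²)
Numerator   = 13×3265.0182 − 72.25×501.79 = 42445.2366 − 36254.3275 = 6190.9091
Denominator = 13×539.9303 − 72.25² = 7019.0939 − 5220.0625 = 1799.0314
b₁(new) = 6190.9091 / 1799.0314 = 3.4412

(Same formula on the original sums: (12×2100.1677 − 56.70×426.88) / (12×298.1278 − 56.70²) = 997.9164 / 362.6436 = 2.7518, matching the given fit.)

Step 3: Change in slope
Δβ₁ = 3.4412 − 2.7518 = +0.6894
Relative change = +0.6894 / 2.7518 × 100% = +25.1%
→ the slope increases when the point is added.

Because the point sits above the extension of the original line at a high-leverage x, it tilts the fit up.
In practice: investigate whether it comes from the same population as the rest of the sample; refit with and without it and report both if conclusions differ.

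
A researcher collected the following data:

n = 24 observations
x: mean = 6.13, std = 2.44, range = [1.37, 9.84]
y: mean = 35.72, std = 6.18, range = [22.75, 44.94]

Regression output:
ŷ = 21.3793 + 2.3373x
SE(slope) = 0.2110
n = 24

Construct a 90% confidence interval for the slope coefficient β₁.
The 90% CI for β₁ is (1.9750, 2.6996)

Confidence interval for the slope:

The 90% CI for β₁ is: β̂₁ ± t*(α/2, n-2) × SE(β̂₁)

Step 1: Find critical t-value
- Confidence level = 0.9
- Degrees of freedom = n - 2 = 24 - 2 = 22
- t*(α/2, 22) = 1.7171

Step 2: Calculate margin of error
Margin = 1.7171 × 0.2110 = 0.3623

Step 3: Construct interval
CI = 2.3373 ± 0.3623
CI = (1.9750, 2.6996)

Interpretation: We are 90% confident that the true slope β₁ lies between 1.9750 and 2.6996.
Since 0 is outside the interval, a two-sided test at α = 0.10 would reject H₀: β₁ = 0.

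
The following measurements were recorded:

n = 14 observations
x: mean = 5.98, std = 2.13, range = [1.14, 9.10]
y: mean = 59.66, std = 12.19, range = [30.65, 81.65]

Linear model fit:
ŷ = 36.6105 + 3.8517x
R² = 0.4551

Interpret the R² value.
About 45.51% of the variability in y is accounted for by the regression on x (R² = 0.4551) — a moderate linear fit.

R² (coefficient of determination) measures the proportion of variance in y explained by the regression model.

Here R² = 0.4551:
- Explained: 45.51% of the variation in y
- Unexplained (residual): 100% − 45.51% = 54.49%
- Rule of thumb (below 0.3 weak; 0.3 to below 0.7 moderate; 0.7 and above strong) → moderate

Equivalently, for simple linear regression R² = r², so |r| = √0.4551 ≈ 0.6746.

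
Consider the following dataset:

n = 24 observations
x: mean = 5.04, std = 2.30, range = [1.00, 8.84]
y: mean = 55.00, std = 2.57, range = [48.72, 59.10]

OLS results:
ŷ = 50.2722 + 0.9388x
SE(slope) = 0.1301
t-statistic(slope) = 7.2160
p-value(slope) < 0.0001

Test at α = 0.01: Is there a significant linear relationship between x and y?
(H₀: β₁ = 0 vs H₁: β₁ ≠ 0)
Since p-value < 0.0001 < α = 0.01, reject H₀ — the slope is significantly different from 0.

Hypothesis test for the slope coefficient:

H₀: β₁ = 0 (no linear relationship)
H₁: β₁ ≠ 0 (linear relationship exists)

Test statistic: t = β̂₁ / SE(β̂₁) = 0.9388 / 0.1301 = 7.2160

The p-value (<0.0001) is the probability, under H₀, of a t-statistic at least as extreme as |t| = 7.2160 (two-sided, df = n − 2 = 22).

Decision rule: reject H₀ if p-value < α.
p-value < 0.0001 < α = 0.01 → reject H₀.

There is sufficient evidence at the 1% significance level to conclude that a linear relationship exists between x and y.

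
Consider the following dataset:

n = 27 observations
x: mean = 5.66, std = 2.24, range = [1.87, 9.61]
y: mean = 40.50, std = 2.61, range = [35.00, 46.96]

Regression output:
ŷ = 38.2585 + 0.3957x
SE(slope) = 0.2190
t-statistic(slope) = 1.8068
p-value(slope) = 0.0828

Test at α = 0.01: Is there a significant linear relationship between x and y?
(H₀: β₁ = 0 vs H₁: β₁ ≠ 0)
Fail to reject H₀: p-value = 0.0828 ≥ α = 0.01. The linear relationship is not significant at the 1% level.

Hypothesis test for the slope coefficient:

H₀: β₁ = 0 (no linear relationship)
H₁: β₁ ≠ 0 (linear relationship exists)

Test statistic: t = β̂₁ / SE(β̂₁) = 0.3957 / 0.2190 = 1.8068

p = 0.0828: how often a slope estimate this far from 0 (in SE units) would arise by chance if β₁ were truly 0.

Decision rule: reject H₀ if p-value < α.
p-value = 0.0828 ≥ α = 0.01 → fail to reject H₀.

At α = 0.01 the data do not provide convincing evidence of a nonzero slope.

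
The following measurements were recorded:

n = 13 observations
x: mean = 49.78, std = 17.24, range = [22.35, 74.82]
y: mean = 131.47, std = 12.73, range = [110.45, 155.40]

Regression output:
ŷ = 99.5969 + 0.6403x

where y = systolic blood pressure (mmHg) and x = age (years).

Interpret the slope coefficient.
On average, blood pressure is about 0.6403 mmHg higher for every extra year of age.

The slope β₁ = 0.6403 gives the rate at which the fitted blood pressure changes with age.

Interpretation:
- Age up by 1 year → predicted blood pressure increases by 0.6403 mmHg
- The effect is assumed constant over the observed range of x (linearity)
- The slope describes association in these data, not necessarily a causal effect

(β₀ = 99.5969 is the fitted value at x = 0 and is not part of the slope interpretation.)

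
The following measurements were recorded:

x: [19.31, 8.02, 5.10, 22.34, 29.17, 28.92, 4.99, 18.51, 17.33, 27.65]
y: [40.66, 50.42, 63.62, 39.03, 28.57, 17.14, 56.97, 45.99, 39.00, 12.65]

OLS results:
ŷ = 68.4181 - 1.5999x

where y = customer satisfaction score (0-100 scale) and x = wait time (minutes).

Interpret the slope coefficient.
An increase of one minute in wait time is associated with a 1.5999 points decrease in predicted satisfaction score.

β₁ = -1.5999 is the change in predicted satisfaction score (points) per additional minute of wait time.

Interpretation:
- Wait time up by 1 minute → predicted satisfaction score decreases by 1.5999 points
- This is a linear approximation: the same per-unit change is assumed across the whole observed x range
- The sign (−) gives the direction; the magnitude 1.5999 gives the size of the effect per minute

(β₀ = 68.4181 is the fitted value at x = 0 and is not part of the slope interpretation.)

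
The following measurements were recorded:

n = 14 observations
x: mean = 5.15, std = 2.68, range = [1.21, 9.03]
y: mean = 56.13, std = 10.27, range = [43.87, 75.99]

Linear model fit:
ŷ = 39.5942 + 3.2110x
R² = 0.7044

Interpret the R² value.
The model explains 70.44% of the variance in y (R² = 0.7044), leaving 29.56% unexplained; the fit is strong.

R² (coefficient of determination) measures the proportion of variance in y explained by the regression model.

Here R² = 0.7044:
- Explained: 70.44% of the variation in y
- Unexplained (residual): 100% − 70.44% = 29.56%
- Rule of thumb (below 0.3 weak; 0.3 to below 0.7 moderate; 0.7 and above strong) → strong

Equivalently, for simple linear regression R² = r², so |r| = √0.7044 ≈ 0.8393.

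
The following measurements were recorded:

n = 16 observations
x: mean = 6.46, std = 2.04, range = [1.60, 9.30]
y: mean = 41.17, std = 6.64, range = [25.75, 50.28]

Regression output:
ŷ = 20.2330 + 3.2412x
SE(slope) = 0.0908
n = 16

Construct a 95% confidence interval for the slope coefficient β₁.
The 95% CI for β₁ is (3.0465, 3.4359)

Confidence interval for the slope:

The 95% CI for β₁ is: β̂₁ ± t*(α/2, n-2) × SE(β̂₁)

Step 1: Find critical t-value
- Confidence level = 0.95
- Degrees of freedom = n - 2 = 16 - 2 = 14
- t*(α/2, 14) = 2.1448

Step 2: Calculate margin of error
Margin = 2.1448 × 0.0908 = 0.1947

Step 3: Construct interval
CI = 3.2412 ± 0.1947
CI = (3.0465, 3.4359)

Interpretation: each one-unit increase in x is associated with a change in mean y of between 3.0465 and 3.4359, with 95% confidence.
The interval does not include 0, suggesting a significant linear relationship.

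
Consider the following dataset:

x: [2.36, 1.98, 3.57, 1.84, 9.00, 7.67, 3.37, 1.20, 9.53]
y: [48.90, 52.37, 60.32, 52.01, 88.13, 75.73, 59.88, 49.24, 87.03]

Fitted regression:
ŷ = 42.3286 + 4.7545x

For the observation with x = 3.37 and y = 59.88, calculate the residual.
Residual = 1.5287

The residual is the difference between the actual value and the predicted value:

Residual = y - ŷ

Step 1: Calculate predicted value
ŷ = 42.3286 + 4.7545 × 3.37
ŷ = 58.3513

Step 2: Calculate residual
Residual = 59.88 - 58.3513
Residual = 1.5287

Interpretation: the model underestimates the actual value by 1.5287 at this point (positive residual → observation lies above the fitted line).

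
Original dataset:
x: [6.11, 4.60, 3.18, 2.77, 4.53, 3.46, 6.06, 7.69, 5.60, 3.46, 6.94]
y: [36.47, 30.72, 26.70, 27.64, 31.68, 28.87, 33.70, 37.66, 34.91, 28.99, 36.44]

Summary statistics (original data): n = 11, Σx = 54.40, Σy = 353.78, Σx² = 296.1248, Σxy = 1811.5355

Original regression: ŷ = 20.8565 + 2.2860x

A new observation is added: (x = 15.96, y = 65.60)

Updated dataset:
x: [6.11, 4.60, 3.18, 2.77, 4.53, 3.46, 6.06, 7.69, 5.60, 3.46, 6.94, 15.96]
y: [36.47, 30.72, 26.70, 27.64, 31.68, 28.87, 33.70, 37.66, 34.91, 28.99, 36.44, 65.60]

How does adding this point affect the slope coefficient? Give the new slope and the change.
New slope β₁ = 2.8889 versus 2.2860 before: a change of +0.6029 (+26.4%).

The new point has HIGH LEVERAGE: x = 15.96 is far from the original mean x̄ = 54.40/11 ≈ 4.95 (original range [2.77, 7.69]).

Step 1: Update the sums with the new point (n goes from 11 to 12)
Σx  = 54.40 + 15.96 = 70.36
Σy  = 353.78 + 65.60 = 419.38
Σx² = 296.1248 + 15.96² = 296.1248 + 254.7216 = 550.8464
Σxy = 1811.5355 + 15.96×65.60 = 1811.5355 + 1046.9760 = 2858.5115

Step 2: Recompute the slope with b₁ = (nΣxy − ΣxΣy) / (nΣx² − (Σx)²)
Numerator   = 12×2858.5115 − 70.36×419.38 = 34302.1380 − 29507.5768 = 4794.5612
Denominator = 12×550.8464 − 70.36² = 6610.1568 − 4950.5296 = 1659.6272
b₁(new) = 4794.5612 / 1659.6272 = 2.8889

(Same formula on the original sums: (11×1811.5355 − 54.40×353.78) / (11×296.1248 − 54.40²) = 681.2585 / 298.0128 = 2.2860, matching the given fit.)

Step 3: Change in slope
Δβ₁ = 2.8889 − 2.2860 = +0.6029
Relative change = +0.6029 / 2.2860 × 100% = +26.4%
→ the slope increases when the point is added.

Because the point sits above the extension of the original line at a high-leverage x, it tilts the fit up.
In practice: investigate whether it comes from the same population as the rest of the sample; check such a point for data-entry or measurement error.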